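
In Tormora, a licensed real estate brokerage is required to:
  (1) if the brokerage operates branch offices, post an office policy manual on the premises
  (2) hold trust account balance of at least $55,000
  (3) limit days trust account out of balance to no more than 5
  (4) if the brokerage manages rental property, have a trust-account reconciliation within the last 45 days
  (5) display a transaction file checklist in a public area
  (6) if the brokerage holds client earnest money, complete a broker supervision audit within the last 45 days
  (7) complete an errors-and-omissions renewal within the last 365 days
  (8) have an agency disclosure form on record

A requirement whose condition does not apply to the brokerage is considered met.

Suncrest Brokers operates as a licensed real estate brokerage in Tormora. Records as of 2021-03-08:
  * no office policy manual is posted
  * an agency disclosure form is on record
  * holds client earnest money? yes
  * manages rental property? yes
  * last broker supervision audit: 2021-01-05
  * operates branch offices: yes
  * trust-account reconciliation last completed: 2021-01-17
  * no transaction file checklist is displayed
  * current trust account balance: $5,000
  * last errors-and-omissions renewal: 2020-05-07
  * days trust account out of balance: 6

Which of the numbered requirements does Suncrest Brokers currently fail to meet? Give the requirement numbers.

1, 2, 3, 4, 5, 6

1. condition 'operates branch offices' holds; office policy manual absent → not met
2. trust account balance $5,000 < $55,000 → not met
3. days trust account out of balance 6 > 5 → not met
4. condition 'manages rental property' holds; trust-account reconciliation 50 days ago vs limit 45 → not met
5. transaction file checklist absent → not met
6. condition 'holds client earnest money' holds; broker supervision audit 62 days ago vs limit 45 → not met
7. errors-and-omissions renewal 305 days ago vs limit 365 → met
8. agency disclosure form present → met
Not met: 1, 2, 3, 4, 5, 6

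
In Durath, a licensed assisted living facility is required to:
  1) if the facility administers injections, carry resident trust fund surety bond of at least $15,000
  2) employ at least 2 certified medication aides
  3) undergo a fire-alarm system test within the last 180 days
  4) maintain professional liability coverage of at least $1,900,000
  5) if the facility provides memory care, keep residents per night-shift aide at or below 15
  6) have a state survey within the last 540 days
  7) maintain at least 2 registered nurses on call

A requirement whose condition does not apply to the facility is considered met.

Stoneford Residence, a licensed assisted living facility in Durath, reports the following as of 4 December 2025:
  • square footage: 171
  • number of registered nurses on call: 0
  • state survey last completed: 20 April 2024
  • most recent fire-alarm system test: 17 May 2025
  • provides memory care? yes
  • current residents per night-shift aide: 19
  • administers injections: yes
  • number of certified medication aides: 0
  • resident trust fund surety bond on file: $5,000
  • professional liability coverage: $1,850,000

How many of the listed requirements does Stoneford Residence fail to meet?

1. condition 'administers injections' holds; resident trust fund surety bond $5,000 < $15,000 → not met
2. certified medication aides 0 < 2 → not met
3. fire-alarm system test 201 days ago vs limit 180 → not met
4. professional liability coverage $1,850,000 < $1,900,000 → not met
5. condition 'provides memory care' holds; residents per night-shift aide 19 > 15 → not met
6. state survey 593 days ago vs limit 540 → not met
7. registered nurses on call 0 < 2 → not met
Not met: 7 of 7

7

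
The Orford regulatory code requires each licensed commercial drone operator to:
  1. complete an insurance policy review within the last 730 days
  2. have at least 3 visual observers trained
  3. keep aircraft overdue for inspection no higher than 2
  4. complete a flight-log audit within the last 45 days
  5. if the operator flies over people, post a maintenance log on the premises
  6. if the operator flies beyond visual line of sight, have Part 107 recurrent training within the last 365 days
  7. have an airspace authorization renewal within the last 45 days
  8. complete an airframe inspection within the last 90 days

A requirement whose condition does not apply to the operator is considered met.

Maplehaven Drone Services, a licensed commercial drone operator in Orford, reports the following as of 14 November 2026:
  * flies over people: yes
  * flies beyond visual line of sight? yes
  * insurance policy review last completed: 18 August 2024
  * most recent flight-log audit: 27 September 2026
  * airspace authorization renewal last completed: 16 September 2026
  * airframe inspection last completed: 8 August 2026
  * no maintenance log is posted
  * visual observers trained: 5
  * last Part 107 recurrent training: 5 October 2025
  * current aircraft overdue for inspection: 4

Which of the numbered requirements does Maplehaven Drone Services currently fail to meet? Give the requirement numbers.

1, 3, 4, 5, 6, 7, 8

1. insurance policy review 818 days ago vs limit 730 → not met
2. visual observers trained 5 ≥ 3 → met
3. aircraft overdue for inspection 4 > 2 → not met
4. flight-log audit 48 days ago vs limit 45 → not met
5. condition 'flies over people' holds; maintenance log absent → not met
6. condition 'flies beyond visual line of sight' holds; Part 107 recurrent training 405 days ago vs limit 365 → not met
7. airspace authorization renewal 59 days ago vs limit 45 → not met
8. airframe inspection 98 days ago vs limit 90 → not met
Not met: 1, 3, 4, 5, 6, 7, 8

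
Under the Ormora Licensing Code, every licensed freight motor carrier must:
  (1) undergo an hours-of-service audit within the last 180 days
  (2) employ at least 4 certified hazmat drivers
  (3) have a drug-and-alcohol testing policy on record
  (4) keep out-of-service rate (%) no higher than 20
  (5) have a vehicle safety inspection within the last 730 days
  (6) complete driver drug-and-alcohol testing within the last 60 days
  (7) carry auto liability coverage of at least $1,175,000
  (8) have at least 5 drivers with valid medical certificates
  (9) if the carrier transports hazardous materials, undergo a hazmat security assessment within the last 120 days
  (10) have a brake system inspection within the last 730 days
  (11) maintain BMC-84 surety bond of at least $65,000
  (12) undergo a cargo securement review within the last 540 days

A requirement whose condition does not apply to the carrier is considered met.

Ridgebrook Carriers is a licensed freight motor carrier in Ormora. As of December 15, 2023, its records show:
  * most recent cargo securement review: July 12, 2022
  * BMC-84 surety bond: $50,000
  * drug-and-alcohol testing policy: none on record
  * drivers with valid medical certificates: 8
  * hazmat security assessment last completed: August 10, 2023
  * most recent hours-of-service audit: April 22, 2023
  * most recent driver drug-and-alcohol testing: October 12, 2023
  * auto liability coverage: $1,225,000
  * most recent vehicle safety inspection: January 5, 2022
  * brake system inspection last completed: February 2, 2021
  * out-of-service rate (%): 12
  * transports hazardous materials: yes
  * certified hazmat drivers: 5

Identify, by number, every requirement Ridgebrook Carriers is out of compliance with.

1. hours-of-service audit 237 days ago vs limit 180 → not met
2. certified hazmat drivers 5 ≥ 4 → met
3. drug-and-alcohol testing policy absent → not met
4. out-of-service rate (%) 12 ≤ 20 → met
5. vehicle safety inspection 709 days ago vs limit 730 → met
6. driver drug-and-alcohol testing 64 days ago vs limit 60 → not met
7. auto liability coverage $1,225,000 ≥ $1,175,000 → met
8. drivers with valid medical certificates 8 ≥ 5 → met
9. condition 'transports hazardous materials' holds; hazmat security assessment 127 days ago vs limit 120 → not met
10. brake system inspection 1046 days ago vs limit 730 → not met
11. BMC-84 surety bond $50,000 < $65,000 → not met
12. cargo securement review 521 days ago vs limit 540 → met
Not met: 1, 3, 6, 9, 10, 11

1, 3, 6, 9, 10, 11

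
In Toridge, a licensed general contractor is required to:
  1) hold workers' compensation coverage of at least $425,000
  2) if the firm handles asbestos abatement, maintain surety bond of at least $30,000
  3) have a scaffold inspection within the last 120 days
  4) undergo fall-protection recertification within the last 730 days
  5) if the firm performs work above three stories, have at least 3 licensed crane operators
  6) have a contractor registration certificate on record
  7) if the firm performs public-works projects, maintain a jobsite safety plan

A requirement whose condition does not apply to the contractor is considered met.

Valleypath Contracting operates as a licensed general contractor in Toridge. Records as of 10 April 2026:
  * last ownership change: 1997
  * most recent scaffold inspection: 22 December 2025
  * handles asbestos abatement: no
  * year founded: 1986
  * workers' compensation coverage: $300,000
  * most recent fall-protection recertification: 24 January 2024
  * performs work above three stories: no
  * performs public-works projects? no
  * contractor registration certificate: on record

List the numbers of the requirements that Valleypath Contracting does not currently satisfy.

1, 4

1. workers' compensation coverage $300,000 < $425,000 → not met
2. condition 'handles asbestos abatement' does not hold → requirement n/a → met
3. scaffold inspection 109 days ago vs limit 120 → met
4. fall-protection recertification 807 days ago vs limit 730 → not met
5. condition 'performs work above three stories' does not hold → requirement n/a → met
6. contractor registration certificate present → met
7. condition 'performs public-works projects' does not hold → requirement n/a → met
Not met: 1, 4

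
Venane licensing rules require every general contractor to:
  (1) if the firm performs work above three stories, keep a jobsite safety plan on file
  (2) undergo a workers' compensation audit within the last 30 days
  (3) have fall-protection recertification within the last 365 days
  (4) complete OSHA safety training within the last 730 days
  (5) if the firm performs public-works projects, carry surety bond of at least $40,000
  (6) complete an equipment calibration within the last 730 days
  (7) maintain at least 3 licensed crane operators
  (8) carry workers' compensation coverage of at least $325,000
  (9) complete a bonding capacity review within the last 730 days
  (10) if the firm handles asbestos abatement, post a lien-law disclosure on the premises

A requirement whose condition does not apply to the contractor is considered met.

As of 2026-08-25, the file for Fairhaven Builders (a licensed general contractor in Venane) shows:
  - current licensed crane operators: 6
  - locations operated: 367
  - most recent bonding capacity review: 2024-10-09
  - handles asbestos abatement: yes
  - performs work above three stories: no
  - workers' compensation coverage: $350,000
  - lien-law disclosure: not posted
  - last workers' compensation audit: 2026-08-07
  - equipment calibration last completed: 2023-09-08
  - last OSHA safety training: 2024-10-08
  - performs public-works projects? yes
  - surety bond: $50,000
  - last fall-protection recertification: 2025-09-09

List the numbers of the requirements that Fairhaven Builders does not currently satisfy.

1. condition 'performs work above three stories' does not hold → requirement n/a → met
2. workers' compensation audit 18 days ago vs limit 30 → met
3. fall-protection recertification 350 days ago vs limit 365 → met
4. OSHA safety training 686 days ago vs limit 730 → met
5. condition 'performs public-works projects' holds; surety bond $50,000 ≥ $40,000 → met
6. equipment calibration 1082 days ago vs limit 730 → not met
7. licensed crane operators 6 ≥ 3 → met
8. workers' compensation coverage $350,000 ≥ $325,000 → met
9. bonding capacity review 685 days ago vs limit 730 → met
10. condition 'handles asbestos abatement' holds; lien-law disclosure absent → not met
Not met: 6, 10

6, 10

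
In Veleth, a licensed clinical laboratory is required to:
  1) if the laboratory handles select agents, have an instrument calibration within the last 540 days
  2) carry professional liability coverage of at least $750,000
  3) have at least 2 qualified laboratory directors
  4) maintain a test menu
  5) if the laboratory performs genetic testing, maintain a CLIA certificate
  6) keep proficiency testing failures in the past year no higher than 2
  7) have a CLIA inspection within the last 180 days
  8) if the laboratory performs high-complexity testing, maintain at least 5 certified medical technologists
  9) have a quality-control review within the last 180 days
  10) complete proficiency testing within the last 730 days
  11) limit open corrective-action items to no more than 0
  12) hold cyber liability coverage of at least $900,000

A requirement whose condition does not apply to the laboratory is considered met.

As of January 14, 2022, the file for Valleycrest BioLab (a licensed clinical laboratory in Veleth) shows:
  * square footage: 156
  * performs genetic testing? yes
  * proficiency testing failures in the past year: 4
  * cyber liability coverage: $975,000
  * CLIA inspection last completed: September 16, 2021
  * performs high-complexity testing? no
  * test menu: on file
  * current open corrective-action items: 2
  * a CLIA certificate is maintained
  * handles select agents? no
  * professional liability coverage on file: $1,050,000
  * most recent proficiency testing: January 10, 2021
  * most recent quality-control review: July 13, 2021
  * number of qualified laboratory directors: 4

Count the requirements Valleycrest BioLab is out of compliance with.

1. condition 'handles select agents' does not hold → requirement n/a → met
2. professional liability coverage $1,050,000 ≥ $750,000 → met
3. qualified laboratory directors 4 ≥ 2 → met
4. test menu present → met
5. condition 'performs genetic testing' holds; CLIA certificate present → met
6. proficiency testing failures in the past year 4 > 2 → not met
7. CLIA inspection 120 days ago vs limit 180 → met
8. condition 'performs high-complexity testing' does not hold → requirement n/a → met
9. quality-control review 185 days ago vs limit 180 → not met
10. proficiency testing 369 days ago vs limit 730 → met
11. open corrective-action items 2 > 0 → not met
12. cyber liability coverage $975,000 ≥ $900,000 → met
Not met: 3 of 12

3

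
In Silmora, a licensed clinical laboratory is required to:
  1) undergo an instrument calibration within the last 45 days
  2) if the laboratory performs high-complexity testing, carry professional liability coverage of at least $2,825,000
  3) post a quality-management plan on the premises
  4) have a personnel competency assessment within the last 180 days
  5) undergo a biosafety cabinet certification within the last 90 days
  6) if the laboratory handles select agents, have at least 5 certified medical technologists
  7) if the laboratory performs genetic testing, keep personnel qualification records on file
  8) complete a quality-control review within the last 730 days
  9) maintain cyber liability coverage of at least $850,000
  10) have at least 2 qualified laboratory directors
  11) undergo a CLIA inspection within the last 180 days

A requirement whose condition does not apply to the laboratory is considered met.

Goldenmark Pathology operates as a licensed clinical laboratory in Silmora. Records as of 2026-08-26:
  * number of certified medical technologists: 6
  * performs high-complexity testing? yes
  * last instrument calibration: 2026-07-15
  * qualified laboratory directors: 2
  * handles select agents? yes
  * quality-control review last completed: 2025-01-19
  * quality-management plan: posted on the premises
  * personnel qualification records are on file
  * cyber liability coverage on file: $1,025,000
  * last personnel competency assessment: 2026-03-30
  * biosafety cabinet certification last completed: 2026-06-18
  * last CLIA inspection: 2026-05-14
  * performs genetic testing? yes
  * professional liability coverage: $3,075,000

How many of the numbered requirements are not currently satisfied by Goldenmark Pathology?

1. instrument calibration 42 days ago vs limit 45 → met
2. condition 'performs high-complexity testing' holds; professional liability coverage $3,075,000 ≥ $2,825,000 → met
3. quality-management plan present → met
4. personnel competency assessment 149 days ago vs limit 180 → met
5. biosafety cabinet certification 69 days ago vs limit 90 → met
6. condition 'handles select agents' holds; certified medical technologists 6 ≥ 5 → met
7. condition 'performs genetic testing' holds; personnel qualification records present → met
8. quality-control review 584 days ago vs limit 730 → met
9. cyber liability coverage $1,025,000 ≥ $850,000 → met
10. qualified laboratory directors 2 ≥ 2 → met
11. CLIA inspection 104 days ago vs limit 180 → met
Not met: 0 of 11

0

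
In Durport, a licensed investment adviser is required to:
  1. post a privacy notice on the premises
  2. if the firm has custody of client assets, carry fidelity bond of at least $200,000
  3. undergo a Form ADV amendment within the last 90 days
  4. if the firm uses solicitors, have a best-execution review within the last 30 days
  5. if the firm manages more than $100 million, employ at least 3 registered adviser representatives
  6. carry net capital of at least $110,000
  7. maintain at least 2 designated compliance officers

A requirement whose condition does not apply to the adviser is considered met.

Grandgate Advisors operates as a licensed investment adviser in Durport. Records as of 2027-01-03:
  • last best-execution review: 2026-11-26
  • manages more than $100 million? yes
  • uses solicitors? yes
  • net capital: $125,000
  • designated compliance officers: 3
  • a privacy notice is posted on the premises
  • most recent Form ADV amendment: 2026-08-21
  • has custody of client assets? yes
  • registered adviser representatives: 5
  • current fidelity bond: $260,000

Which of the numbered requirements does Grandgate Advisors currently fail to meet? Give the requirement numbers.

3, 4

1. privacy notice present → met
2. condition 'has custody of client assets' holds; fidelity bond $260,000 ≥ $200,000 → met
3. Form ADV amendment 135 days ago vs limit 90 → not met
4. condition 'uses solicitors' holds; best-execution review 38 days ago vs limit 30 → not met
5. condition 'manages more than $100 million' holds; registered adviser representatives 5 ≥ 3 → met
6. net capital $125,000 ≥ $110,000 → met
7. designated compliance officers 3 ≥ 2 → met
Not met: 3, 4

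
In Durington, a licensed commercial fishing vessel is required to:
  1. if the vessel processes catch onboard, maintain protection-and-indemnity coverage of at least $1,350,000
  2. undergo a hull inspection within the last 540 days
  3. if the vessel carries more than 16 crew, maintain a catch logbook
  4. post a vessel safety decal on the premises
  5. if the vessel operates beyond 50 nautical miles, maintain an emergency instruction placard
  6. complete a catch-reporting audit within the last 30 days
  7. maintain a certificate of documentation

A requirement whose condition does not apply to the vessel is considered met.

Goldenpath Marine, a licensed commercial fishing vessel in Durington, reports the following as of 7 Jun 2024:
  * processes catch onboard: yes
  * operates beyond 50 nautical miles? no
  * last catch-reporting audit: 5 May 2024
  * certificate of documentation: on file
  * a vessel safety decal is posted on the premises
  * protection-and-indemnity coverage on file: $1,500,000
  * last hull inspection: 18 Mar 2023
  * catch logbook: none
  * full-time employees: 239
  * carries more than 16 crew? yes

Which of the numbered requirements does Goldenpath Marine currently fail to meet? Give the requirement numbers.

3, 6

1. condition 'processes catch onboard' holds; protection-and-indemnity coverage $1,500,000 ≥ $1,350,000 → met
2. hull inspection 447 days ago vs limit 540 → met
3. condition 'carries more than 16 crew' holds; catch logbook absent → not met
4. vessel safety decal present → met
5. condition 'operates beyond 50 nautical miles' does not hold → requirement n/a → met
6. catch-reporting audit 33 days ago vs limit 30 → not met
7. certificate of documentation present → met
Not met: 3, 6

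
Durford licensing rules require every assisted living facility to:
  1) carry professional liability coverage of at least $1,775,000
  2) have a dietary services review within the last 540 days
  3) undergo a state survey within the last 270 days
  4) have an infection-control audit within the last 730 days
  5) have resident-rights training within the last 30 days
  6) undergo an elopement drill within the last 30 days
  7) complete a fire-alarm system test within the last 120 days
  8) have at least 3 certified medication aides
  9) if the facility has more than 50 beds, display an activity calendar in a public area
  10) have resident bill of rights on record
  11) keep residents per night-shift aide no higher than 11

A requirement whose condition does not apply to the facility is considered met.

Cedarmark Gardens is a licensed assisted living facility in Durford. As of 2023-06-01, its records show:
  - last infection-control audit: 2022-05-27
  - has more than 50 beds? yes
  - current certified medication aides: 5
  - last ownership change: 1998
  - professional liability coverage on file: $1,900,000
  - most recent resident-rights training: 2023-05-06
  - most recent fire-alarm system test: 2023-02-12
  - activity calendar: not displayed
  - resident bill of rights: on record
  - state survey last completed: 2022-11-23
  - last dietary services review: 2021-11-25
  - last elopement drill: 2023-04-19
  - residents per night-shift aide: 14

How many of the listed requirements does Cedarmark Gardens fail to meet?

1. professional liability coverage $1,900,000 ≥ $1,775,000 → met
2. dietary services review 553 days ago vs limit 540 → not met
3. state survey 190 days ago vs limit 270 → met
4. infection-control audit 370 days ago vs limit 730 → met
5. resident-rights training 26 days ago vs limit 30 → met
6. elopement drill 43 days ago vs limit 30 → not met
7. fire-alarm system test 109 days ago vs limit 120 → met
8. certified medication aides 5 ≥ 3 → met
9. condition 'has more than 50 beds' holds; activity calendar absent → not met
10. resident bill of rights present → met
11. residents per night-shift aide 14 > 11 → not met
Not met: 4 of 11

4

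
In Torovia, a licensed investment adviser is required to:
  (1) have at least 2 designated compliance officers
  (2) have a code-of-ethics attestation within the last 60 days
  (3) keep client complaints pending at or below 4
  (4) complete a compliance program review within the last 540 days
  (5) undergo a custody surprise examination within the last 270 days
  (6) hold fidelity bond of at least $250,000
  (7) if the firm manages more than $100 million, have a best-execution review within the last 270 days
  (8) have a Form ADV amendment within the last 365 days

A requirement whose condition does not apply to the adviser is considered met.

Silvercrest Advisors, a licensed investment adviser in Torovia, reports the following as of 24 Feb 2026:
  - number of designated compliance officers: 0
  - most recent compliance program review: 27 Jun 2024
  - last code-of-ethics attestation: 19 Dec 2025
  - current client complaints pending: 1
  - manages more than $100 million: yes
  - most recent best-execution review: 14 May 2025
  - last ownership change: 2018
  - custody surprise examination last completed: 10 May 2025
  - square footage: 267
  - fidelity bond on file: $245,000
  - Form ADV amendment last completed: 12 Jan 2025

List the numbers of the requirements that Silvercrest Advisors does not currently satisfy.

1. designated compliance officers 0 < 2 → not met
2. code-of-ethics attestation 67 days ago vs limit 60 → not met
3. client complaints pending 1 ≤ 4 → met
4. compliance program review 607 days ago vs limit 540 → not met
5. custody surprise examination 290 days ago vs limit 270 → not met
6. fidelity bond $245,000 < $250,000 → not met
7. condition 'manages more than $100 million' holds; best-execution review 286 days ago vs limit 270 → not met
8. Form ADV amendment 408 days ago vs limit 365 → not met
Not met: 1, 2, 4, 5, 6, 7, 8

1, 2, 4, 5, 6, 7, 8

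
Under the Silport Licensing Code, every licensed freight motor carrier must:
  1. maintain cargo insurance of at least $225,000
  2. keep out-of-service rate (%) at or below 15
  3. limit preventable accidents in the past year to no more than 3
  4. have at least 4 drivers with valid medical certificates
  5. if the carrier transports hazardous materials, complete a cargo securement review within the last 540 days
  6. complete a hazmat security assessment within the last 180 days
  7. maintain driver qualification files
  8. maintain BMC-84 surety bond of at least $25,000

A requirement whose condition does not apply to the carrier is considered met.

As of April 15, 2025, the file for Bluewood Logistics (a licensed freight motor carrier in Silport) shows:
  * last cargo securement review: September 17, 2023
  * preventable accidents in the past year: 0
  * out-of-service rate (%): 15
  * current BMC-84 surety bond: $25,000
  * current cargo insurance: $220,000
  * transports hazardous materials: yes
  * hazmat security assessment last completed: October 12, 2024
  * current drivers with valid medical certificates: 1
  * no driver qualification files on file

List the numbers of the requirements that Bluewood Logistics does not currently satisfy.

1, 4, 5, 6, 7

1. cargo insurance $220,000 < $225,000 → not met
2. out-of-service rate (%) 15 ≤ 15 → met
3. preventable accidents in the past year 0 ≤ 3 → met
4. drivers with valid medical certificates 1 < 4 → not met
5. condition 'transports hazardous materials' holds; cargo securement review 576 days ago vs limit 540 → not met
6. hazmat security assessment 185 days ago vs limit 180 → not met
7. driver qualification files absent → not met
8. BMC-84 surety bond $25,000 ≥ $25,000 → met
Not met: 1, 4, 5, 6, 7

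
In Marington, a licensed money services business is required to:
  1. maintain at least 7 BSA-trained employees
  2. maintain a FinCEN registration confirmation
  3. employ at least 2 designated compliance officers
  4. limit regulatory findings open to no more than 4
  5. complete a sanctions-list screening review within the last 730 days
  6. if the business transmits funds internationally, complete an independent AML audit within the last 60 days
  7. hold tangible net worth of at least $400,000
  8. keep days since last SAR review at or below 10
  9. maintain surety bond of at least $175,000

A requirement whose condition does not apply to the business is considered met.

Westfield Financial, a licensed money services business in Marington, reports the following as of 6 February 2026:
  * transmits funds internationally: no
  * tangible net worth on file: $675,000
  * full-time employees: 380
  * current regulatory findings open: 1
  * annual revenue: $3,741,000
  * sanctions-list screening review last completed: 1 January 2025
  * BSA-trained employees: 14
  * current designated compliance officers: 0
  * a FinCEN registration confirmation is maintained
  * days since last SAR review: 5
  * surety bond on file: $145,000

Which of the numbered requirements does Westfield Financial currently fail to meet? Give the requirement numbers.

3, 9

1. BSA-trained employees 14 ≥ 7 → met
2. FinCEN registration confirmation present → met
3. designated compliance officers 0 < 2 → not met
4. regulatory findings open 1 ≤ 4 → met
5. sanctions-list screening review 401 days ago vs limit 730 → met
6. condition 'transmits funds internationally' does not hold → requirement n/a → met
7. tangible net worth $675,000 ≥ $400,000 → met
8. days since last SAR review 5 ≤ 10 → met
9. surety bond $145,000 < $175,000 → not met
Not met: 3, 9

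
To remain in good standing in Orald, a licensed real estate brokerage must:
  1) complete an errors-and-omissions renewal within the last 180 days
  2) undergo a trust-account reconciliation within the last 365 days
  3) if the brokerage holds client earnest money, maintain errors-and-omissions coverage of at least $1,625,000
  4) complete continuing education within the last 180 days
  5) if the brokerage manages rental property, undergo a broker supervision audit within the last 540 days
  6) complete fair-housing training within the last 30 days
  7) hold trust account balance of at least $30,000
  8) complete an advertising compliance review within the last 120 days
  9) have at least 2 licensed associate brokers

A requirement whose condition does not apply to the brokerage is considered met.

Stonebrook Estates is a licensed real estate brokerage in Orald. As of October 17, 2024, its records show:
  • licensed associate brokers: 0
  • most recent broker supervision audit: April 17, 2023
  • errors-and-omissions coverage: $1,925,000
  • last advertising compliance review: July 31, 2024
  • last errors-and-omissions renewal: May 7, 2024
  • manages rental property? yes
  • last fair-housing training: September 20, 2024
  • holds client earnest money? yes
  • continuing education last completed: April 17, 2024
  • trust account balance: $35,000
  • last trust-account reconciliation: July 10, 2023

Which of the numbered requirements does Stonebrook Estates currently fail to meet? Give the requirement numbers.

1. errors-and-omissions renewal 163 days ago vs limit 180 → met
2. trust-account reconciliation 465 days ago vs limit 365 → not met
3. condition 'holds client earnest money' holds; errors-and-omissions coverage $1,925,000 ≥ $1,625,000 → met
4. continuing education 183 days ago vs limit 180 → not met
5. condition 'manages rental property' holds; broker supervision audit 549 days ago vs limit 540 → not met
6. fair-housing training 27 days ago vs limit 30 → met
7. trust account balance $35,000 ≥ $30,000 → met
8. advertising compliance review 78 days ago vs limit 120 → met
9. licensed associate brokers 0 < 2 → not met
Not met: 2, 4, 5, 9

2, 4, 5, 9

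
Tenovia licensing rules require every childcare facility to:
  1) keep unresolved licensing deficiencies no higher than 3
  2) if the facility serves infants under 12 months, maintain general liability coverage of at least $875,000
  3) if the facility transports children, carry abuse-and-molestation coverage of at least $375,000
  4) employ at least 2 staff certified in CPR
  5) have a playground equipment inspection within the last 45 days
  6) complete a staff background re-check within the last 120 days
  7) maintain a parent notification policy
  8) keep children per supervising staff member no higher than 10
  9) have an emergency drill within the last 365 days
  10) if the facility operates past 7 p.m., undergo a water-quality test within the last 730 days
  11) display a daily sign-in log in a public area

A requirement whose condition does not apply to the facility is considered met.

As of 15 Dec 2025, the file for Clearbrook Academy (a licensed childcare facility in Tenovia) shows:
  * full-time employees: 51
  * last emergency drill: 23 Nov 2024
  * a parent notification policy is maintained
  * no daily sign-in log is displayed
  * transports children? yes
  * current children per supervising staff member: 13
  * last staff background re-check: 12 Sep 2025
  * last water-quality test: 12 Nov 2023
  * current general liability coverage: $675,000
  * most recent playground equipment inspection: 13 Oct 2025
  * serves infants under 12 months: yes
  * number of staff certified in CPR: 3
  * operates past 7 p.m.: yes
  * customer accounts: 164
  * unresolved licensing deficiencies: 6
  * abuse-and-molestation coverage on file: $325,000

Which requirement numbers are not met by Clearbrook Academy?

1. unresolved licensing deficiencies 6 > 3 → not met
2. condition 'serves infants under 12 months' holds; general liability coverage $675,000 < $875,000 → not met
3. condition 'transports children' holds; abuse-and-molestation coverage $325,000 < $375,000 → not met
4. staff certified in CPR 3 ≥ 2 → met
5. playground equipment inspection 63 days ago vs limit 45 → not met
6. staff background re-check 94 days ago vs limit 120 → met
7. parent notification policy present → met
8. children per supervising staff member 13 > 10 → not met
9. emergency drill 387 days ago vs limit 365 → not met
10. condition 'operates past 7 p.m.' holds; water-quality test 764 days ago vs limit 730 → not met
11. daily sign-in log absent → not met
Not met: 1, 2, 3, 5, 8, 9, 10, 11

1, 2, 3, 5, 8, 9, 10, 11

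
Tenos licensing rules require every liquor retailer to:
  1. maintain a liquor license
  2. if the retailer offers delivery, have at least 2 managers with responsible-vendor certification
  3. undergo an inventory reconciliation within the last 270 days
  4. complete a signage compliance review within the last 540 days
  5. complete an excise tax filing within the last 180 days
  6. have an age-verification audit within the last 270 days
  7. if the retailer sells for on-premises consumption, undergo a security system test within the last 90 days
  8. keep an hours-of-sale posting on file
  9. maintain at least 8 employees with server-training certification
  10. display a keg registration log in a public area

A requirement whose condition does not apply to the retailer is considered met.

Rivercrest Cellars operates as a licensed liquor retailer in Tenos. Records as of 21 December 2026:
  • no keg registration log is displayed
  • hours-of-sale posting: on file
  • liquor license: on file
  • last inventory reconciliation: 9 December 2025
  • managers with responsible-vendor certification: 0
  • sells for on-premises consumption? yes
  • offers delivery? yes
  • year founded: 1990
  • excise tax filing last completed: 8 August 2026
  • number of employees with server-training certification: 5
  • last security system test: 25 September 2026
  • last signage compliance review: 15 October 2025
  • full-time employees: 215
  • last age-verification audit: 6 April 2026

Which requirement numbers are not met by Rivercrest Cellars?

2, 3, 9, 10

1. liquor license present → met
2. condition 'offers delivery' holds; managers with responsible-vendor certification 0 < 2 → not met
3. inventory reconciliation 377 days ago vs limit 270 → not met
4. signage compliance review 432 days ago vs limit 540 → met
5. excise tax filing 135 days ago vs limit 180 → met
6. age-verification audit 259 days ago vs limit 270 → met
7. condition 'sells for on-premises consumption' holds; security system test 87 days ago vs limit 90 → met
8. hours-of-sale posting present → met
9. employees with server-training certification 5 < 8 → not met
10. keg registration log absent → not met
Not met: 2, 3, 9, 10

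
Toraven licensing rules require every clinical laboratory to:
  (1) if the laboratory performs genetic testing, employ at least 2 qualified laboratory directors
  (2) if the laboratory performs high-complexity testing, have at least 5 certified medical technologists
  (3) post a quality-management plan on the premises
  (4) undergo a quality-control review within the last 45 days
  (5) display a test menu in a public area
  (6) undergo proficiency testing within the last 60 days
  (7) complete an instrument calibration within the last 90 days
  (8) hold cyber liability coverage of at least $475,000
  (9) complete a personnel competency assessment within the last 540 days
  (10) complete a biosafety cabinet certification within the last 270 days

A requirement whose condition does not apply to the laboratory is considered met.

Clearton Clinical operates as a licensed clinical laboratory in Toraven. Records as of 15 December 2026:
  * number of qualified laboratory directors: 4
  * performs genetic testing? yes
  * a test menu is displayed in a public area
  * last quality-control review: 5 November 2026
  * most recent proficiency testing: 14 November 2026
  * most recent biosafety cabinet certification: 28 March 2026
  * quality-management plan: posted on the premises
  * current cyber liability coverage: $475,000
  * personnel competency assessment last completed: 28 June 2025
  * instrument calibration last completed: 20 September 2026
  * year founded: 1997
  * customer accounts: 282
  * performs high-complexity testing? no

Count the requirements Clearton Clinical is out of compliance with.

0

1. condition 'performs genetic testing' holds; qualified laboratory directors 4 ≥ 2 → met
2. condition 'performs high-complexity testing' does not hold → requirement n/a → met
3. quality-management plan present → met
4. quality-control review 40 days ago vs limit 45 → met
5. test menu present → met
6. proficiency testing 31 days ago vs limit 60 → met
7. instrument calibration 86 days ago vs limit 90 → met
8. cyber liability coverage $475,000 ≥ $475,000 → met
9. personnel competency assessment 535 days ago vs limit 540 → met
10. biosafety cabinet certification 262 days ago vs limit 270 → met
Not met: 0 of 10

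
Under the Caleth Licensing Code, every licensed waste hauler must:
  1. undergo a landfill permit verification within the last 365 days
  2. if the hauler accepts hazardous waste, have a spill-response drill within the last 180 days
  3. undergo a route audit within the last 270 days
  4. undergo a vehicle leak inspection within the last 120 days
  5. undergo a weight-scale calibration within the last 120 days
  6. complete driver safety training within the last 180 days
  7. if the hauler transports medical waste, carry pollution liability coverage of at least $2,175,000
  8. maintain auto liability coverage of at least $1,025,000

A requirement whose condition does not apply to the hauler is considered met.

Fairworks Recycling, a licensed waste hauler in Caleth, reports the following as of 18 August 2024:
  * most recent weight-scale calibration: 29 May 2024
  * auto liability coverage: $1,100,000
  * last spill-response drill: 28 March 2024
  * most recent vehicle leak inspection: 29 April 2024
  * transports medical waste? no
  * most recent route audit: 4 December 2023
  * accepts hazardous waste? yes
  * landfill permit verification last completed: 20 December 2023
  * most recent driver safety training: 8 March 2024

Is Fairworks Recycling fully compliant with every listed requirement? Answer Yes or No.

Yes

1. landfill permit verification 242 days ago vs limit 365 → met
2. condition 'accepts hazardous waste' holds; spill-response drill 143 days ago vs limit 180 → met
3. route audit 258 days ago vs limit 270 → met
4. vehicle leak inspection 111 days ago vs limit 120 → met
5. weight-scale calibration 81 days ago vs limit 120 → met
6. driver safety training 163 days ago vs limit 180 → met
7. condition 'transports medical waste' does not hold → requirement n/a → met
8. auto liability coverage $1,100,000 ≥ $1,025,000 → met
All met.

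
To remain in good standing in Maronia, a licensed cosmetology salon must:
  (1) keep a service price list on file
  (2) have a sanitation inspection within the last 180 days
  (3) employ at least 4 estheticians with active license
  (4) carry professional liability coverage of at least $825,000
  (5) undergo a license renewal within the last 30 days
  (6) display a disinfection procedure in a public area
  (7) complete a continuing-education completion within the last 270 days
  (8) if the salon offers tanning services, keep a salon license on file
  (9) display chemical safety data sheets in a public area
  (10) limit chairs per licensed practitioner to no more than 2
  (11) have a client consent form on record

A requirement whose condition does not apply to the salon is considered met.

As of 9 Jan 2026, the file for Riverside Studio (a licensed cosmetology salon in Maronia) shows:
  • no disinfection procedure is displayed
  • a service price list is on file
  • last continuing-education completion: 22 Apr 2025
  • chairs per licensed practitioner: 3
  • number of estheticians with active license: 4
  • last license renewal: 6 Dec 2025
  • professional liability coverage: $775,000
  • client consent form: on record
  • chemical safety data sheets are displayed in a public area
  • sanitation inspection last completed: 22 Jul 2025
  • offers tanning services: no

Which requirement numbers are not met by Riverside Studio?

4, 5, 6, 10

1. service price list present → met
2. sanitation inspection 171 days ago vs limit 180 → met
3. estheticians with active license 4 ≥ 4 → met
4. professional liability coverage $775,000 < $825,000 → not met
5. license renewal 34 days ago vs limit 30 → not met
6. disinfection procedure absent → not met
7. continuing-education completion 262 days ago vs limit 270 → met
8. condition 'offers tanning services' does not hold → requirement n/a → met
9. chemical safety data sheets present → met
10. chairs per licensed practitioner 3 > 2 → not met
11. client consent form present → met
Not met: 4, 5, 6, 10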